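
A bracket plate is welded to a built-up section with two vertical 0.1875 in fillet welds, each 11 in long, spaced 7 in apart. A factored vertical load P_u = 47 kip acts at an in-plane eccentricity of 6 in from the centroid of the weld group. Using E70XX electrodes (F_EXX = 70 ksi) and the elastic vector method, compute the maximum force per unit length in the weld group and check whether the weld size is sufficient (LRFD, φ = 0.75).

Total weld length L_w = 22 in. Treat welds as unit-width lines.
Polar moment about centroid: J = 2[d³/12 + d(b/2)²] = 2[11³/12 + 11×3.5²] = 491.3 in³.
Direct shear f_v = P/L_w = 47 / 22 = 2.136 kip/in (vertical).
Torsion M = P·e = 47 × 6 = 282 kip·in.
Critical point at (x, y) = (3.5, 5.5) from centroid. f_tx = M·y/J = 3.157 kip/in; f_ty = M·x/J = 2.009 kip/in.
Resultant f_max = √[f_tx² + (f_v + f_ty)²] = √[3.157² + (2.136 + 2.009)²] = 5.21 kip/in.
Capacity per unit length: φr_n = 0.75 × 0.6 × 70 × (0.707 × 0.1875) = 4.176 kip/in.
5.21 > 4.176 → NOT adequate.

f_max ≈ 5.21 kip/in; NOT adequate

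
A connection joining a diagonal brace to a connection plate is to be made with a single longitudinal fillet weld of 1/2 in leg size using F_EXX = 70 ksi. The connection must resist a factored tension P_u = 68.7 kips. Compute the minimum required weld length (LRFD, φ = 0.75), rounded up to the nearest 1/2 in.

L = 6.5 in

Throat t_e = 0.707 × 0.5 = 0.3535 in.
φr_n = 0.75 × 0.6 × 70 × 0.3535 = 11.14 kips/in.
L_req = P_u / φr_n = 68.7 / 11.14 = 6.17 in total.
Round up → use L = 6.5 in.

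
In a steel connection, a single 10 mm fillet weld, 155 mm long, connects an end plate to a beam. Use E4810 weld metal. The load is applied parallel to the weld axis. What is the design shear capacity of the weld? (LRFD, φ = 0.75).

φR_n ≈ 237 kN

E48XX → F_EXX = 480 MPa.
Effective throat t_e = 0.707 × 10 = 7.07 mm.
Total length L = 155 mm; A_we = 7.07 × 155 = 1096 mm².
F_nw = 0.6 F_EXX = 0.6 × 480 = 288 MPa.
φR_n = 0.75 × 288 × 1096 × 10⁻³ = 236.7 kN.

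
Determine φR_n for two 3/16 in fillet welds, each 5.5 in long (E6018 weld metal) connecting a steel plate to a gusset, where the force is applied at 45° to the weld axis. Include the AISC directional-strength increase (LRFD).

φR_n ≈ 51.1 kip

E60XX → F_EXX = 60 ksi.
t_e = 0.707 × 0.1875 = 0.1326 in; A_we = 0.1326 × 11 = 1.458 in².
Directional factor: 1.0 + 0.5 sin^1.5(45°) = 1.297.
F_nw = 0.6 × 60 × 1.297 = 46.7 ksi.
φR_n = 0.75 × 46.7 × 1.458 = 51.08 kip.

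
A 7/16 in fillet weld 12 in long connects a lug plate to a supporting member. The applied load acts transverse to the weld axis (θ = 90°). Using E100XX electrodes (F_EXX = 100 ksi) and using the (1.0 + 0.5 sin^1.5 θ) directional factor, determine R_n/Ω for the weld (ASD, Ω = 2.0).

t_e = 0.707 × 0.4375 = 0.3093 in; A_we = 0.3093 × 12 = 3.712 in².
Directional factor: 1.0 + 0.5 sin^1.5(90°) = 1.5.
F_nw = 0.6 × 100 × 1.5 = 90 ksi.
R_n/Ω = (90 × 3.712) / 2.0 = 167 kips.

R_n/Ω ≈ 167 kips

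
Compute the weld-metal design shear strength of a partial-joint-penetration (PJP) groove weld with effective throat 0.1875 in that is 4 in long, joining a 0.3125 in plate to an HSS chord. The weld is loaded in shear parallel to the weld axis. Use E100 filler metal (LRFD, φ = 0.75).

E100XX → F_EXX = 100 ksi.
Effective throat (given) t_e = 0.1875 in.
A_we = 0.1875 × 4 = 0.75 in².
F_nw = 0.6 F_EXX = 60 ksi.
φR_n = 0.75 × 60 × 0.75 = 33.75 kips.

φR_n ≈ 33.8 kips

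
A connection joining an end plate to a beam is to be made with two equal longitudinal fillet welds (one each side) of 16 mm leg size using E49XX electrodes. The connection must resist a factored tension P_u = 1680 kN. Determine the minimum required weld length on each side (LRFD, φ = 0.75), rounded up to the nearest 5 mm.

L = 340 mm on each side

E49XX → F_EXX = 490 MPa.
Throat t_e = 0.707 × 16 = 11.31 mm.
φr_n = 0.75 × 0.6 × 490 × 11.31 × 10⁻³ = 2.494 kN/mm.
L_req = P_u / φr_n = 1680 / 2.494 = 673.5 mm total.
Per side: 673.5 / 2 = 336.8 mm.
Round up → use L = 340 mm on each side.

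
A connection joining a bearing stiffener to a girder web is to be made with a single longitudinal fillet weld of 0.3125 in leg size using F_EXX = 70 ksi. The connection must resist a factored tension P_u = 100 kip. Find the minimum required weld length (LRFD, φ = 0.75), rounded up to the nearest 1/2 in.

Throat t_e = 0.707 × 0.3125 = 0.2209 in.
φr_n = 0.75 × 0.6 × 70 × 0.2209 = 6.96 kip/in.
L_req = P_u / φr_n = 100 / 6.96 = 14.37 in total.
Round up → use L = 14.5 in.

L = 14.5 in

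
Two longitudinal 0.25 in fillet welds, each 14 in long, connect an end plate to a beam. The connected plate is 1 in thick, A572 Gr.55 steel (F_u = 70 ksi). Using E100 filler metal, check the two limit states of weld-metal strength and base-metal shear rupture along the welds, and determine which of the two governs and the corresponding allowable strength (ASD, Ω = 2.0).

E100XX → F_EXX = 100 ksi.
t_e = 0.707 × 0.25 = 0.1767 in; L = 28 in.
Weld metal: R_n/Ω = (1/2.0) × 0.6 × 100 × 0.1767 × 28 = 148.5 kips.
Base metal (shear rupture): R_n/Ω = (1/2.0) × 0.6 × 70 × 1 × 28 = 588 kips.
Governing: weld metal.

R_n/Ω ≈ 148 kips (weld metal governs)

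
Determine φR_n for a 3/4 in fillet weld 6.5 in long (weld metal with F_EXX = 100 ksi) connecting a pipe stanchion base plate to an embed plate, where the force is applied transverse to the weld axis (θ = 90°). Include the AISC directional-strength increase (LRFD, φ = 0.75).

t_e = 0.707 × 0.75 = 0.5302 in; A_we = 0.5302 × 6.5 = 3.447 in².
Directional factor: 1.0 + 0.5 sin^1.5(90°) = 1.5.
F_nw = 0.6 × 100 × 1.5 = 90 ksi.
φR_n = 0.75 × 90 × 3.447 = 232.6 kips.

φR_n ≈ 233 kips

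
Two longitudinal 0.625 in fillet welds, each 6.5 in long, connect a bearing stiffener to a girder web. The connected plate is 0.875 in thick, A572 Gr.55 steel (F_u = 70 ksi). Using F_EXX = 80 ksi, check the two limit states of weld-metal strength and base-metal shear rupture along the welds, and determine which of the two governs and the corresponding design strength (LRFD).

φR_n ≈ 207 kip (weld metal governs)

t_e = 0.707 × 0.625 = 0.4419 in; L = 13 in.
Weld metal: φR_n = 0.75 × 0.6 × 80 × 0.4419 × 13 = 206.8 kip.
Base metal (shear rupture): φR_n = 0.75 × 0.6 × 70 × 0.875 × 13 = 358.3 kip.
Governing: weld metal.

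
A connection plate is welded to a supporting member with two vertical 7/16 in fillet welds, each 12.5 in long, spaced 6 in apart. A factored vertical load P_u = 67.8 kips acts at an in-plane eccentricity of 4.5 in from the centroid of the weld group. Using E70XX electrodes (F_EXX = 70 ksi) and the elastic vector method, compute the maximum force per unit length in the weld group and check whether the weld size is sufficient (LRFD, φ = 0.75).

Total weld length L_w = 25 in. Treat welds as unit-width lines.
Polar moment about centroid: J = 2[d³/12 + d(b/2)²] = 2[12.5³/12 + 12.5×3²] = 550.5 in³.
Direct shear f_v = P/L_w = 67.8 / 25 = 2.712 kip/in (vertical).
Torsion M = P·e = 67.8 × 4.5 = 305.1 kip·in.
Critical point at (x, y) = (3, 6.25) from centroid. f_tx = M·y/J = 3.464 kip/in; f_ty = M·x/J = 1.663 kip/in.
Resultant f_max = √[f_tx² + (f_v + f_ty)²] = √[3.464² + (2.712 + 1.663)²] = 5.58 kip/in.
Capacity per unit length: φr_n = 0.75 × 0.6 × 70 × (0.707 × 0.4375) = 9.743 kip/in.
5.58 ≤ 9.743 → adequate.

f_max ≈ 5.58 kip/in; adequate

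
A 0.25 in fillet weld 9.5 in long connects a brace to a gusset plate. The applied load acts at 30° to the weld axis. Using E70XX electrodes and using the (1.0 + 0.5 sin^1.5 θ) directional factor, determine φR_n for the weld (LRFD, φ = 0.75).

E70XX → F_EXX = 70 ksi.
t_e = 0.707 × 0.25 = 0.1767 in; A_we = 0.1767 × 9.5 = 1.679 in².
Directional factor: 1.0 + 0.5 sin^1.5(30°) = 1.177.
F_nw = 0.6 × 70 × 1.177 = 49.42 ksi.
φR_n = 0.75 × 49.42 × 1.679 = 62.24 kips.

φR_n ≈ 62.2 kips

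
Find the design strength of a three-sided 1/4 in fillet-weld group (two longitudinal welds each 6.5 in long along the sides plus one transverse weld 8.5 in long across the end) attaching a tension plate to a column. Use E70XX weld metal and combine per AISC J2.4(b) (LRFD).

E70XX → F_EXX = 70 ksi.
t_e = 0.707 × 0.25 = 0.1767 in.
R_nwl = 0.6 × 70 × 0.1767 × 13 = 96.51 kip (longitudinal, 2 welds).
R_nwt = 0.6 × 70 × 0.1767 × 8.5 = 63.1 kip (transverse, base value).
(i) R_nwl + R_nwt = 159.6 kip; (ii) 0.85 R_nwl + 1.5 R_nwt = 176.7 kip.
R_n = max = 176.7 kip [governs: (ii)]; φR_n = 132.5 kip.

φR_n ≈ 133 kip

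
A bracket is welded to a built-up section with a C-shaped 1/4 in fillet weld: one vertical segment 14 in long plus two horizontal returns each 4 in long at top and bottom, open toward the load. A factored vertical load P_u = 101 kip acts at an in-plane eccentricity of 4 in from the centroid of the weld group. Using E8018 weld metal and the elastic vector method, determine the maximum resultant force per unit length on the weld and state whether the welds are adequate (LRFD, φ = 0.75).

f_max ≈ 7.92 kip/in; NOT adequate

E80XX → F_EXX = 80 ksi.
Total weld length L_w = 22 in. Treat welds as unit-width lines.
Centroid: x̄ = 2×4×2 / 22 = 0.7273 in from the vertical weld.
Polar moment about centroid: J = I_x + I_y = [14³/12 + 2×4×7²] + [14×0.7273² + 2(4³/12 + 4×1.273²)] = 651.7 in³.
Direct shear f_v = P/L_w = 101 / 22 = 4.591 kip/in (vertical).
Torsion M = P·e = 101 × 4 = 404 kip·in.
Critical point at (x, y) = (3.273, 7) from centroid. f_tx = M·y/J = 4.339 kip/in; f_ty = M·x/J = 2.029 kip/in.
Resultant f_max = √[f_tx² + (f_v + f_ty)²] = √[4.339² + (4.591 + 2.029)²] = 7.915 kip/in.
Capacity per unit length: φr_n = 0.75 × 0.6 × 80 × (0.707 × 0.25) = 6.363 kip/in.
7.915 > 6.363 → NOT adequate.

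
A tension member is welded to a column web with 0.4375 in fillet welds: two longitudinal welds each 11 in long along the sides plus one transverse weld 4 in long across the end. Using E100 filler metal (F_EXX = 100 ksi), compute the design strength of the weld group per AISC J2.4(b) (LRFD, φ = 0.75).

t_e = 0.707 × 0.4375 = 0.3093 in.
R_nwl = 0.6 × 100 × 0.3093 × 22 = 408.3 kips (longitudinal, 2 welds).
R_nwt = 0.6 × 100 × 0.3093 × 4 = 74.23 kips (transverse, base value).
(i) R_nwl + R_nwt = 482.5 kips; (ii) 0.85 R_nwl + 1.5 R_nwt = 458.4 kips.
R_n = max = 482.5 kips [governs: (i)]; φR_n = 361.9 kips.

φR_n ≈ 362 kips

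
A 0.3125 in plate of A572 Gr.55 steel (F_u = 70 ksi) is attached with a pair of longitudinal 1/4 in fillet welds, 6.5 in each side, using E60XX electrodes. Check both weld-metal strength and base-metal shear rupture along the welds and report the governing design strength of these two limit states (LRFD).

E60XX → F_EXX = 60 ksi.
t_e = 0.707 × 0.25 = 0.1767 in; L = 13 in.
Weld metal: φR_n = 0.75 × 0.6 × 60 × 0.1767 × 13 = 62.04 kip.
Base metal (shear rupture): φR_n = 0.75 × 0.6 × 70 × 0.3125 × 13 = 128 kip.
Governing: weld metal.

φR_n ≈ 62 kip (weld metal governs)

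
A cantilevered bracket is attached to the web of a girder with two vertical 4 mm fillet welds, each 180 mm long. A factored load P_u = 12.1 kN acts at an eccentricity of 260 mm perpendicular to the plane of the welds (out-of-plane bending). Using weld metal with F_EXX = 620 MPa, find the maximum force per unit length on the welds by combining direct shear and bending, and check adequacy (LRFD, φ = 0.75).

L_w = 2 × 180 = 360 mm; section modulus (unit throat) S = 2 × L²/6 = 10800 mm².
Direct shear f_v = P/L_w = 12.1×10³/360 = 33.61 N/mm.
Moment M = P × e = 12.1×10³ × 260 = 3146000 N·mm; bending f_b = M/S = 291.3 N/mm.
f_max = √(f_v² + f_b²) = √(33.61² + 291.3²) = 293.2 N/mm.
φr_n = 0.75 × 0.6 × 620 × (0.707 × 4) = 789 N/mm → adequate.

f_max ≈ 293 N/mm; adequate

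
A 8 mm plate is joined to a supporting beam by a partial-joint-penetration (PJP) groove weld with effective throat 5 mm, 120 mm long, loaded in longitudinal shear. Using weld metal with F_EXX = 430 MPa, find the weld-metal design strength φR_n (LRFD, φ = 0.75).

Effective throat (given) t_e = 5 mm.
A_we = 5 × 120 = 600 mm².
F_nw = 0.6 F_EXX = 258 MPa.
φR_n = 0.75 × 258 × 600 × 10⁻³ = 116.1 kN.

φR_n ≈ 116 kN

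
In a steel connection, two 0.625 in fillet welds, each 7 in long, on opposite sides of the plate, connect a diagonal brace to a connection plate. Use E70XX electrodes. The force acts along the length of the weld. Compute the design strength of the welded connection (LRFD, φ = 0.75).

E70XX → F_EXX = 70 ksi.
Effective throat t_e = 0.707 × 0.625 = 0.4419 in.
Total length L = 14 in; A_we = 0.4419 × 14 = 6.186 in².
F_nw = 0.6 F_EXX = 0.6 × 70 = 42 ksi.
φR_n = 0.75 × 42 × 6.186 = 194.9 kips.

φR_n ≈ 195 kips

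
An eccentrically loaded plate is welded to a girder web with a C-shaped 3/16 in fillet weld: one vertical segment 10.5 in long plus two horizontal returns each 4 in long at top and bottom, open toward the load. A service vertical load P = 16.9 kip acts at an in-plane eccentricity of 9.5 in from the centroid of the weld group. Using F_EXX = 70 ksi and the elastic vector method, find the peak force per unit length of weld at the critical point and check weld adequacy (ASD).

f_max ≈ 3.4 kip/in; NOT adequate

Total weld length L_w = 18.5 in. Treat welds as unit-width lines.
Centroid: x̄ = 2×4×2 / 18.5 = 0.8649 in from the vertical weld.
Polar moment about centroid: J = I_x + I_y = [10.5³/12 + 2×4×5.25²] + [10.5×0.8649² + 2(4³/12 + 4×1.135²)] = 345.8 in³.
Direct shear f_v = P/L_w = 16.9 / 18.5 = 0.9135 kip/in (vertical).
Torsion M = P·e = 16.9 × 9.5 = 160.55 kip·in.
Critical point at (x, y) = (3.135, 5.25) from centroid. f_tx = M·y/J = 2.438 kip/in; f_ty = M·x/J = 1.456 kip/in.
Resultant f_max = √[f_tx² + (f_v + f_ty)²] = √[2.438² + (0.9135 + 1.456)²] = 3.399 kip/in.
Capacity per unit length: r_n/Ω = (1/2.0) × 0.6 × 70 × (0.707 × 0.1875) = 2.784 kip/in.
3.399 > 2.784 → NOT adequate.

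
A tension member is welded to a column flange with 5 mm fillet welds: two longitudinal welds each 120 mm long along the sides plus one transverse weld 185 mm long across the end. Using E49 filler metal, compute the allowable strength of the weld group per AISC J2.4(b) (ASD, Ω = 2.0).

E49XX → F_EXX = 490 MPa.
t_e = 0.707 × 5 = 3.535 mm.
R_nwl = 0.6 × 490 × 3.535 × 240 × 10⁻³ = 249.4 kN (longitudinal, 2 welds).
R_nwt = 0.6 × 490 × 3.535 × 185 × 10⁻³ = 192.3 kN (transverse, base value).
(i) R_nwl + R_nwt = 441.7 kN; (ii) 0.85 R_nwl + 1.5 R_nwt = 500.4 kN.
R_n = max = 500.4 kN [governs: (ii)]; R_n/Ω = 250.2 kN.

R_n/Ω ≈ 250 kN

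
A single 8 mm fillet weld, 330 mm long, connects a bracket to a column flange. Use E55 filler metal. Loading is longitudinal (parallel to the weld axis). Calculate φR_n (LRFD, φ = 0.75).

E55XX → F_EXX = 550 MPa.
Effective throat t_e = 0.707 × 8 = 5.656 mm.
Total length L = 330 mm; A_we = 5.656 × 330 = 1866 mm².
F_nw = 0.6 F_EXX = 0.6 × 550 = 330 MPa.
φR_n = 0.75 × 330 × 1866 × 10⁻³ = 462 kN.

φR_n ≈ 462 kN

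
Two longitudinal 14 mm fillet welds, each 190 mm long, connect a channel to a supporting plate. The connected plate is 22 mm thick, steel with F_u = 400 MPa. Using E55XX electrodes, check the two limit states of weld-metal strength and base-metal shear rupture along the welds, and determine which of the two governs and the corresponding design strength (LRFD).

φR_n ≈ 931 kN (weld metal governs)

E55XX → F_EXX = 550 MPa.
t_e = 0.707 × 14 = 9.898 mm; L = 380 mm.
Weld metal: φR_n = 0.75 × 0.6 × 550 × 9.898 × 380 × 10⁻³ = 930.9 kN.
Base metal (shear rupture): φR_n = 0.75 × 0.6 × 400 × 22 × 380 × 10⁻³ = 1505 kN.
Governing: weld metal.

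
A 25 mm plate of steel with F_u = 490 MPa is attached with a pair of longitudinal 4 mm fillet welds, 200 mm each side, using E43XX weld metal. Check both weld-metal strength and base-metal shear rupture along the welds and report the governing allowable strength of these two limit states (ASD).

E43XX → F_EXX = 430 MPa.
t_e = 0.707 × 4 = 2.828 mm; L = 400 mm.
Weld metal: R_n/Ω = (1/2.0) × 0.6 × 430 × 2.828 × 400 × 10⁻³ = 145.9 kN.
Base metal (shear rupture): R_n/Ω = (1/2.0) × 0.6 × 490 × 25 × 400 × 10⁻³ = 1470 kN.
Governing: weld metal.

R_n/Ω ≈ 146 kN (weld metal governs)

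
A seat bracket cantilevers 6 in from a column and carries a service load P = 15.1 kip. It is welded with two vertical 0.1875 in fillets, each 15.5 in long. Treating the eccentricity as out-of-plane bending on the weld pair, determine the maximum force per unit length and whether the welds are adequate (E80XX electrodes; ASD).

E80XX → F_EXX = 80 ksi.
L_w = 2 × 15.5 = 31 in; section modulus (unit throat) S = 2 × L²/6 = 80.08 in².
Direct shear f_v = P/L_w = 15.1/31 = 0.4871 kip/in.
Moment M = P × e = 15.1 × 6 = 90.6 kip·in; bending f_b = M/S = 1.131 kip/in.
f_max = √(f_v² + f_b²) = √(0.4871² + 1.131²) = 1.232 kip/in.
r_n/Ω = (1/2.0) × 0.6 × 80 × (0.707 × 0.1875) = 3.181 kip/in → adequate.

f_max ≈ 1.23 kip/in; adequate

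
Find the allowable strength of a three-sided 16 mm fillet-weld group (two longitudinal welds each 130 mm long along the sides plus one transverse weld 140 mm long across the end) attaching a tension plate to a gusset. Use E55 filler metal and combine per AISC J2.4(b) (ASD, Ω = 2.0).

E55XX → F_EXX = 550 MPa.
t_e = 0.707 × 16 = 11.31 mm.
R_nwl = 0.6 × 550 × 11.31 × 260 × 10⁻³ = 970.6 kN (longitudinal, 2 welds).
R_nwt = 0.6 × 550 × 11.31 × 140 × 10⁻³ = 522.6 kN (transverse, base value).
(i) R_nwl + R_nwt = 1493 kN; (ii) 0.85 R_nwl + 1.5 R_nwt = 1609 kN.
R_n = max = 1609 kN [governs: (ii)]; R_n/Ω = 804.5 kN.

R_n/Ω ≈ 804 kN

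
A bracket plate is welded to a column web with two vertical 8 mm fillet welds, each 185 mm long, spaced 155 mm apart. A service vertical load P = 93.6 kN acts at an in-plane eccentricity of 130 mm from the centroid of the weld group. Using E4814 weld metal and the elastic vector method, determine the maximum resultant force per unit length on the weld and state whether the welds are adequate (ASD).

E48XX → F_EXX = 480 MPa.
Total weld length L_w = 370 mm. Treat welds as unit-width lines.
Polar moment about centroid: J = 2[d³/12 + d(b/2)²] = 2[185³/12 + 185×77.5²] = 3278000 mm³.
Direct shear f_v = P/L_w = 93.6×10³ / 370 = 253 N/mm (vertical).
Torsion M = P·e = 93.6×10³ × 130 = 12168000 N·mm.
Critical point at (x, y) = (77.5, 92.5) from centroid. f_tx = M·y/J = 343.4 N/mm; f_ty = M·x/J = 287.7 N/mm.
Resultant f_max = √[f_tx² + (f_v + f_ty)²] = √[343.4² + (253 + 287.7)²] = 640.5 N/mm.
Capacity per unit length: r_n/Ω = (1/2.0) × 0.6 × 480 × (0.707 × 8) = 814.5 N/mm.
640.5 ≤ 814.5 → adequate.

f_max ≈ 641 N/mm; adequate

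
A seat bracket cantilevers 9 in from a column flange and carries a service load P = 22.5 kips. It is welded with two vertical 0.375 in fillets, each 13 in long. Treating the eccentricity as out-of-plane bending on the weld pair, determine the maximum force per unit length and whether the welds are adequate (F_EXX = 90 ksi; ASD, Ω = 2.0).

L_w = 2 × 13 = 26 in; section modulus (unit throat) S = 2 × L²/6 = 56.33 in².
Direct shear f_v = P/L_w = 22.5/26 = 0.8654 kip/in.
Moment M = P × e = 22.5 × 9 = 202.5 kip·in; bending f_b = M/S = 3.595 kip/in.
f_max = √(f_v² + f_b²) = √(0.8654² + 3.595²) = 3.697 kip/in.
r_n/Ω = (1/2.0) × 0.6 × 90 × (0.707 × 0.375) = 7.158 kip/in → adequate.

f_max ≈ 3.7 kip/in; adequate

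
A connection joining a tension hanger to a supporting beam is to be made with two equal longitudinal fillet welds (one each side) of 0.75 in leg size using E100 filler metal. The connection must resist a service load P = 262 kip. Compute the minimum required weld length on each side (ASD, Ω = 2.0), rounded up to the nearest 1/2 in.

L = 8.5 in on each side

E100XX → F_EXX = 100 ksi.
Throat t_e = 0.707 × 0.75 = 0.5302 in.
r_n/Ω = (0.6 × 100 × 0.5302) / 2.0 = 15.91 kip/in.
L_req = P / (r_n/Ω) = 262 / 15.91 = 16.47 in total.
Per side: 16.47 / 2 = 8.235 in.
Round up → use L = 8.5 in on each side.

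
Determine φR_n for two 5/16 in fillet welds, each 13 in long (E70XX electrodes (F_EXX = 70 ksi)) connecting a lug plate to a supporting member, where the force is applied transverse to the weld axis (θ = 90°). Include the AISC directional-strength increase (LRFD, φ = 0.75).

t_e = 0.707 × 0.3125 = 0.2209 in; A_we = 0.2209 × 26 = 5.744 in².
Directional factor: 1.0 + 0.5 sin^1.5(90°) = 1.5.
F_nw = 0.6 × 70 × 1.5 = 63 ksi.
φR_n = 0.75 × 63 × 5.744 = 271.4 kips.

φR_n ≈ 271 kips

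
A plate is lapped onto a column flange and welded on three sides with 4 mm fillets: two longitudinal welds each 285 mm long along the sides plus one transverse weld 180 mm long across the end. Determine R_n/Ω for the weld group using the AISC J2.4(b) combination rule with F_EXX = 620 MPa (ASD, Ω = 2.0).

t_e = 0.707 × 4 = 2.828 mm.
R_nwl = 0.6 × 620 × 2.828 × 570 × 10⁻³ = 599.6 kN (longitudinal, 2 welds).
R_nwt = 0.6 × 620 × 2.828 × 180 × 10⁻³ = 189.4 kN (transverse, base value).
(i) R_nwl + R_nwt = 789 kN; (ii) 0.85 R_nwl + 1.5 R_nwt = 793.7 kN.
R_n = max = 793.7 kN [governs: (ii)]; R_n/Ω = 396.9 kN.

R_n/Ω ≈ 397 kN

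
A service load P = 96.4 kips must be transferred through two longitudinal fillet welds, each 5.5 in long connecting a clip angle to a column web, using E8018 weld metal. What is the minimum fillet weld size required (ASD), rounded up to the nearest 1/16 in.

w = 9/16 in

E80XX → F_EXX = 80 ksi.
Total weld length L = 11 in.
Required throat t_e = P × Ω / (0.6 F_EXX × L) = 96.4 × 2.0 / (0.6 × 80 × 11) = 0.3652 in.
Required leg w = t_e / 0.707 = 0.5165 in → use 9/16 in.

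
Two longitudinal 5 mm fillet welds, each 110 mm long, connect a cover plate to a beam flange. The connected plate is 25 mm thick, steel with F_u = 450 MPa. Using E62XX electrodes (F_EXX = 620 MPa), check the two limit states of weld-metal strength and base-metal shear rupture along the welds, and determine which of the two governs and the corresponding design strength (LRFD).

t_e = 0.707 × 5 = 3.535 mm; L = 220 mm.
Weld metal: φR_n = 0.75 × 0.6 × 620 × 3.535 × 220 × 10⁻³ = 217 kN.
Base metal (shear rupture): φR_n = 0.75 × 0.6 × 450 × 25 × 220 × 10⁻³ = 1114 kN.
Governing: weld metal.

φR_n ≈ 217 kN (weld metal governs)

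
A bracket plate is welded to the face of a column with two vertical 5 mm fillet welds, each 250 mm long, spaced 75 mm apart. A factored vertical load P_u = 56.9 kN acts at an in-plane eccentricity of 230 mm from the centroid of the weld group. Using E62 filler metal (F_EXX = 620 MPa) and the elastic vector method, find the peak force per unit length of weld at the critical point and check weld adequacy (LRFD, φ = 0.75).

Total weld length L_w = 500 mm. Treat welds as unit-width lines.
Polar moment about centroid: J = 2[d³/12 + d(b/2)²] = 2[250³/12 + 250×37.5²] = 3307000 mm³.
Direct shear f_v = P/L_w = 56.9×10³ / 500 = 113.8 N/mm (vertical).
Torsion M = P·e = 56.9×10³ × 230 = 13087000 N·mm.
Critical point at (x, y) = (37.5, 125) from centroid. f_tx = M·y/J = 494.6 N/mm; f_ty = M·x/J = 148.4 N/mm.
Resultant f_max = √[f_tx² + (f_v + f_ty)²] = √[494.6² + (113.8 + 148.4)²] = 559.8 N/mm.
Capacity per unit length: φr_n = 0.75 × 0.6 × 620 × (0.707 × 5) = 986.3 N/mm.
559.8 ≤ 986.3 → adequate.

f_max ≈ 560 N/mm; adequate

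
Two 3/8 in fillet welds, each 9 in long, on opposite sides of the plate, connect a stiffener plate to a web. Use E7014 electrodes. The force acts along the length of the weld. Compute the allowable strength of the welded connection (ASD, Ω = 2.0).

E70XX → F_EXX = 70 ksi.
Effective throat t_e = 0.707 × 0.375 = 0.2651 in.
Total length L = 18 in; A_we = 0.2651 × 18 = 4.772 in².
F_nw = 0.6 F_EXX = 0.6 × 70 = 42 ksi.
R_n = 42 × 4.772 = 200.4 kips; R_n/Ω = 200.4/2.0 = 100.2 kips.

R_n/Ω ≈ 100 kips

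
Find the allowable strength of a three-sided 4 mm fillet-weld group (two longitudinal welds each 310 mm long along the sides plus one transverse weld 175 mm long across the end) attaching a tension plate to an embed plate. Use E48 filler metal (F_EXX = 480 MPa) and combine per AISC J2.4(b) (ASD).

R_n/Ω ≈ 324 kN

t_e = 0.707 × 4 = 2.828 mm.
R_nwl = 0.6 × 480 × 2.828 × 620 × 10⁻³ = 505 kN (longitudinal, 2 welds).
R_nwt = 0.6 × 480 × 2.828 × 175 × 10⁻³ = 142.5 kN (transverse, base value).
(i) R_nwl + R_nwt = 647.5 kN; (ii) 0.85 R_nwl + 1.5 R_nwt = 643 kN.
R_n = max = 647.5 kN [governs: (i)]; R_n/Ω = 323.7 kN.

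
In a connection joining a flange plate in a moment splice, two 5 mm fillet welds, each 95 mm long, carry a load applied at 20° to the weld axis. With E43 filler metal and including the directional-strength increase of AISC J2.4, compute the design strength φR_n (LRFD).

φR_n ≈ 143 kN

E43XX → F_EXX = 430 MPa.
t_e = 0.707 × 5 = 3.535 mm; A_we = 3.535 × 190 = 671.6 mm².
Directional factor: 1.0 + 0.5 sin^1.5(20°) = 1.1.
F_nw = 0.6 × 430 × 1.1 = 283.8 MPa.
φR_n = 0.75 × 283.8 × 671.6 × 10⁻³ = 143 kN.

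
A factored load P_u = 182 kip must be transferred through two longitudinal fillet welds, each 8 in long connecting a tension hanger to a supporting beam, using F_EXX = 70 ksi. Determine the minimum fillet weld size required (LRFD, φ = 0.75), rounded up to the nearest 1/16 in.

Total weld length L = 16 in.
Required throat t_e = P_u / (φ × 0.6 F_EXX × L) = 182 / (0.75 × 0.6 × 70 × 16) = 0.3611 in.
Required leg w = t_e / 0.707 = 0.5108 in → use 9/16 in.

w = 9/16 in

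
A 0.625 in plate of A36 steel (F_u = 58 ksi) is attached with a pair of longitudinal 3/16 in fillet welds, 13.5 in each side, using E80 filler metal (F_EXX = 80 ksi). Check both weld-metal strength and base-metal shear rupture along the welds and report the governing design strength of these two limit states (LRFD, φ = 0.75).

t_e = 0.707 × 0.1875 = 0.1326 in; L = 27 in.
Weld metal: φR_n = 0.75 × 0.6 × 80 × 0.1326 × 27 = 128.9 kips.
Base metal (shear rupture): φR_n = 0.75 × 0.6 × 58 × 0.625 × 27 = 440.4 kips.
Governing: weld metal.

φR_n ≈ 129 kips (weld metal governs)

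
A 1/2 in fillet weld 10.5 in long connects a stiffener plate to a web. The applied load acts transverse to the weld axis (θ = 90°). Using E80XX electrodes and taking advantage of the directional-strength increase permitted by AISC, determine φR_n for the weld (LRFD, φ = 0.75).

E80XX → F_EXX = 80 ksi.
t_e = 0.707 × 0.5 = 0.3535 in; A_we = 0.3535 × 10.5 = 3.712 in².
Directional factor: 1.0 + 0.5 sin^1.5(90°) = 1.5.
F_nw = 0.6 × 80 × 1.5 = 72 ksi.
φR_n = 0.75 × 72 × 3.712 = 200.4 kip.

φR_n ≈ 200 kip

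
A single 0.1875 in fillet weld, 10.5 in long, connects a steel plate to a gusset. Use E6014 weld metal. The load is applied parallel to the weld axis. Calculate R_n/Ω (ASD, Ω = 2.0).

E60XX → F_EXX = 60 ksi.
Effective throat t_e = 0.707 × 0.1875 = 0.1326 in.
Total length L = 10.5 in; A_we = 0.1326 × 10.5 = 1.392 in².
F_nw = 0.6 F_EXX = 0.6 × 60 = 36 ksi.
R_n = 36 × 1.392 = 50.11 kips; R_n/Ω = 50.11/2.0 = 25.05 kips.

R_n/Ω ≈ 25.1 kips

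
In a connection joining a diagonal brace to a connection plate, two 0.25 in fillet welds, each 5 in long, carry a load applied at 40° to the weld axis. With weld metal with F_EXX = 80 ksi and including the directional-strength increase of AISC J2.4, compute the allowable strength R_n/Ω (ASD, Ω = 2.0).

R_n/Ω ≈ 53.4 kip

t_e = 0.707 × 0.25 = 0.1767 in; A_we = 0.1767 × 10 = 1.767 in².
Directional factor: 1.0 + 0.5 sin^1.5(40°) = 1.258.
F_nw = 0.6 × 80 × 1.258 = 60.37 ksi.
R_n/Ω = (60.37 × 1.767) / 2.0 = 53.35 kip.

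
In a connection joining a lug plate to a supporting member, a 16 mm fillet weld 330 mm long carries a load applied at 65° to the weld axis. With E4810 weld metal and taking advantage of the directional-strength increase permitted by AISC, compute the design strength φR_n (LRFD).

E48XX → F_EXX = 480 MPa.
t_e = 0.707 × 16 = 11.31 mm; A_we = 11.31 × 330 = 3733 mm².
Directional factor: 1.0 + 0.5 sin^1.5(65°) = 1.431.
F_nw = 0.6 × 480 × 1.431 = 412.2 MPa.
φR_n = 0.75 × 412.2 × 3733 × 10⁻³ = 1154 kN.

φR_n ≈ 1150 kN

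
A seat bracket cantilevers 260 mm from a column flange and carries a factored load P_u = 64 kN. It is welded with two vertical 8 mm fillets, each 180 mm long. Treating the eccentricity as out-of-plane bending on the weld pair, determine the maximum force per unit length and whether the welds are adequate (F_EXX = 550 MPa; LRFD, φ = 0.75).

L_w = 2 × 180 = 360 mm; section modulus (unit throat) S = 2 × L²/6 = 10800 mm².
Direct shear f_v = P/L_w = 64×10³/360 = 177.8 N/mm.
Moment M = P × e = 64×10³ × 260 = 16640000 N·mm; bending f_b = M/S = 1541 N/mm.
f_max = √(f_v² + f_b²) = √(177.8² + 1541²) = 1551 N/mm.
φr_n = 0.75 × 0.6 × 550 × (0.707 × 8) = 1400 N/mm → NOT adequate.

f_max ≈ 1550 N/mm; NOT adequate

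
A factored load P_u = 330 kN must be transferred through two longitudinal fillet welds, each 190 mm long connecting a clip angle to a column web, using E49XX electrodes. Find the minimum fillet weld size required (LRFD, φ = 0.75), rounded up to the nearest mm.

E49XX → F_EXX = 490 MPa.
Total weld length L = 380 mm.
Required throat t_e = P_u / (φ × 0.6 F_EXX × L) = 330 / (0.75 × 0.6 × 490 × 380 × 10⁻³) = 3.938 mm.
Required leg w = t_e / 0.707 = 5.571 mm → use 6 mm.

w = 6 mm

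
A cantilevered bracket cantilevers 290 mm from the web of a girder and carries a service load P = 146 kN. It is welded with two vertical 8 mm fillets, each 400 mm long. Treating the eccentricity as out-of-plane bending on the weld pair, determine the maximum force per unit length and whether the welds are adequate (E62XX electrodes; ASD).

E62XX → F_EXX = 620 MPa.
L_w = 2 × 400 = 800 mm; section modulus (unit throat) S = 2 × L²/6 = 53330 mm².
Direct shear f_v = P/L_w = 146×10³/800 = 182.5 N/mm.
Moment M = P × e = 146×10³ × 290 = 42340000 N·mm; bending f_b = M/S = 793.9 N/mm.
f_max = √(f_v² + f_b²) = √(182.5² + 793.9²) = 814.6 N/mm.
r_n/Ω = (1/2.0) × 0.6 × 620 × (0.707 × 8) = 1052 N/mm → adequate.

f_max ≈ 815 N/mm; adequate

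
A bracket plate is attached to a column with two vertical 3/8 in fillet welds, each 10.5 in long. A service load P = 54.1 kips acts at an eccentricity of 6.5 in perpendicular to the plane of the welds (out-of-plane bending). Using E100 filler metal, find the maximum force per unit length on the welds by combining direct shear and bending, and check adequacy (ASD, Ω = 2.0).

E100XX → F_EXX = 100 ksi.
L_w = 2 × 10.5 = 21 in; section modulus (unit throat) S = 2 × L²/6 = 36.75 in².
Direct shear f_v = P/L_w = 54.1/21 = 2.576 kip/in.
Moment M = P × e = 54.1 × 6.5 = 351.65 kip·in; bending f_b = M/S = 9.569 kip/in.
f_max = √(f_v² + f_b²) = √(2.576² + 9.569²) = 9.909 kip/in.
r_n/Ω = (1/2.0) × 0.6 × 100 × (0.707 × 0.375) = 7.954 kip/in → NOT adequate.

f_max ≈ 9.91 kip/in; NOT adequate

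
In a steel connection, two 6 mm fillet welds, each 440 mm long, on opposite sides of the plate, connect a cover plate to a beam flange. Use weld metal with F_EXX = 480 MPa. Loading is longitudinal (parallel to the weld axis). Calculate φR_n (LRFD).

Effective throat t_e = 0.707 × 6 = 4.242 mm.
Total length L = 880 mm; A_we = 4.242 × 880 = 3733 mm².
F_nw = 0.6 F_EXX = 0.6 × 480 = 288 MPa.
φR_n = 0.75 × 288 × 3733 × 10⁻³ = 806.3 kN.

φR_n ≈ 806 kN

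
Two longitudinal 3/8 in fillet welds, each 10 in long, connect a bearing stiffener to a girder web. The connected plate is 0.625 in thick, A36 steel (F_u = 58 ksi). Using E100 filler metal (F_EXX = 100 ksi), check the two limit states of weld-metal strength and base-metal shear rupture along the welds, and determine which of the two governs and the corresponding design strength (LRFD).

t_e = 0.707 × 0.375 = 0.2651 in; L = 20 in.
Weld metal: φR_n = 0.75 × 0.6 × 100 × 0.2651 × 20 = 238.6 kips.
Base metal (shear rupture): φR_n = 0.75 × 0.6 × 58 × 0.625 × 20 = 326.2 kips.
Governing: weld metal.

φR_n ≈ 239 kips (weld metal governs)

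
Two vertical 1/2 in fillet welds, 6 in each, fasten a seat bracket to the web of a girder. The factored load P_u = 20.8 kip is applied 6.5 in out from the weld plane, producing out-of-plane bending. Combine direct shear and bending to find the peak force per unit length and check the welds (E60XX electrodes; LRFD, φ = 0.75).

E60XX → F_EXX = 60 ksi.
L_w = 2 × 6 = 12 in; section modulus (unit throat) S = 2 × L²/6 = 12 in².
Direct shear f_v = P/L_w = 20.8/12 = 1.733 kip/in.
Moment M = P × e = 20.8 × 6.5 = 135.2 kip·in; bending f_b = M/S = 11.27 kip/in.
f_max = √(f_v² + f_b²) = √(1.733² + 11.27²) = 11.4 kip/in.
φr_n = 0.75 × 0.6 × 60 × (0.707 × 0.5) = 9.544 kip/in → NOT adequate.

f_max ≈ 11.4 kip/in; NOT adequate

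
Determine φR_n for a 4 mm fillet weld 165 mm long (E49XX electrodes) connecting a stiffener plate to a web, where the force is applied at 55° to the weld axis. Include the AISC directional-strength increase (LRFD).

φR_n ≈ 141 kN

E49XX → F_EXX = 490 MPa.
t_e = 0.707 × 4 = 2.828 mm; A_we = 2.828 × 165 = 466.6 mm².
Directional factor: 1.0 + 0.5 sin^1.5(55°) = 1.371.
F_nw = 0.6 × 490 × 1.371 = 403 MPa.
φR_n = 0.75 × 403 × 466.6 × 10⁻³ = 141 kN.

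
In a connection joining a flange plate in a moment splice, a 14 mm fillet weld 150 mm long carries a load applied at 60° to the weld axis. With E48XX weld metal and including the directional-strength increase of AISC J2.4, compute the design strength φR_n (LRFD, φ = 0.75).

φR_n ≈ 450 kN

E48XX → F_EXX = 480 MPa.
t_e = 0.707 × 14 = 9.898 mm; A_we = 9.898 × 150 = 1485 mm².
Directional factor: 1.0 + 0.5 sin^1.5(60°) = 1.403.
F_nw = 0.6 × 480 × 1.403 = 404.1 MPa.
φR_n = 0.75 × 404.1 × 1485 × 10⁻³ = 449.9 kN.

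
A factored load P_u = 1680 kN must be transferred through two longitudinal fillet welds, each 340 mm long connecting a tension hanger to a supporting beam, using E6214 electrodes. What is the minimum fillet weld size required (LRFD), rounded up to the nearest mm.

w = 13 mm

E62XX → F_EXX = 620 MPa.
Total weld length L = 680 mm.
Required throat t_e = P_u / (φ × 0.6 F_EXX × L) = 1680 / (0.75 × 0.6 × 620 × 680 × 10⁻³) = 8.855 mm.
Required leg w = t_e / 0.707 = 12.52 mm → use 13 mm.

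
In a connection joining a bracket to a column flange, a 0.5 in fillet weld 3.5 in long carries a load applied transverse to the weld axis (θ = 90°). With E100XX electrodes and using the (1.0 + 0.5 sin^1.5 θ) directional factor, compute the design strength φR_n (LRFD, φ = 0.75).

E100XX → F_EXX = 100 ksi.
t_e = 0.707 × 0.5 = 0.3535 in; A_we = 0.3535 × 3.5 = 1.237 in².
Directional factor: 1.0 + 0.5 sin^1.5(90°) = 1.5.
F_nw = 0.6 × 100 × 1.5 = 90 ksi.
φR_n = 0.75 × 90 × 1.237 = 83.51 kip.

φR_n ≈ 83.5 kip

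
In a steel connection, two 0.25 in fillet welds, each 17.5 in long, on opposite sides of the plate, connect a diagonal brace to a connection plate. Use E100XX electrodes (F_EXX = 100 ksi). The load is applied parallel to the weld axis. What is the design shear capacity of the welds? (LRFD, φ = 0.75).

φR_n ≈ 278 kip

Effective throat t_e = 0.707 × 0.25 = 0.1767 in.
Total length L = 35 in; A_we = 0.1767 × 35 = 6.186 in².
F_nw = 0.6 F_EXX = 0.6 × 100 = 60 ksi.
φR_n = 0.75 × 60 × 6.186 = 278.4 kip.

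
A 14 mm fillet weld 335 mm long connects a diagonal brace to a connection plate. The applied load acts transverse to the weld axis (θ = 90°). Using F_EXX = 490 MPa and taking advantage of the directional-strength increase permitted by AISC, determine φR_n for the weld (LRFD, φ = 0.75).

t_e = 0.707 × 14 = 9.898 mm; A_we = 9.898 × 335 = 3316 mm².
Directional factor: 1.0 + 0.5 sin^1.5(90°) = 1.5.
F_nw = 0.6 × 490 × 1.5 = 441 MPa.
φR_n = 0.75 × 441 × 3316 × 10⁻³ = 1097 kN.

φR_n ≈ 1100 kN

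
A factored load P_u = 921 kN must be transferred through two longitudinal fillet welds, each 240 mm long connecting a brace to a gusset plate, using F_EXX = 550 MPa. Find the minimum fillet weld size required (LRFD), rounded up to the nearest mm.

w = 11 mm

Total weld length L = 480 mm.
Required throat t_e = P_u / (φ × 0.6 F_EXX × L) = 921 / (0.75 × 0.6 × 550 × 480 × 10⁻³) = 7.753 mm.
Required leg w = t_e / 0.707 = 10.97 mm → use 11 mm.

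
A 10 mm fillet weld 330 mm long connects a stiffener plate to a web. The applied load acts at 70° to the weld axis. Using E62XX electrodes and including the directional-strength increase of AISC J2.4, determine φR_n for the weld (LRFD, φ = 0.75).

φR_n ≈ 947 kN

E62XX → F_EXX = 620 MPa.
t_e = 0.707 × 10 = 7.07 mm; A_we = 7.07 × 330 = 2333 mm².
Directional factor: 1.0 + 0.5 sin^1.5(70°) = 1.455.
F_nw = 0.6 × 620 × 1.455 = 541.4 MPa.
φR_n = 0.75 × 541.4 × 2333 × 10⁻³ = 947.4 kN.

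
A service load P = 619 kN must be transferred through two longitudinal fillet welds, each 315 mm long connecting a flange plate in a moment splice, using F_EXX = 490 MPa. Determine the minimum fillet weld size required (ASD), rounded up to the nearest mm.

w = 10 mm

Total weld length L = 630 mm.
Required throat t_e = P × Ω / (0.6 F_EXX × L) = 619 × 2.0 / (0.6 × 490 × 630 × 10⁻³) = 6.684 mm.
Required leg w = t_e / 0.707 = 9.454 mm → use 10 mm.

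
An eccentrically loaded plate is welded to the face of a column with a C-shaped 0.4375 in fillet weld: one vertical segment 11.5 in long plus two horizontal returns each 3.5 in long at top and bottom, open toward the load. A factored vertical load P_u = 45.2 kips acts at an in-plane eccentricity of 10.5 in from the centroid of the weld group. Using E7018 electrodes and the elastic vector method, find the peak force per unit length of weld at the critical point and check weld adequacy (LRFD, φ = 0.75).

f_max ≈ 9.38 kip/in; adequate

E70XX → F_EXX = 70 ksi.
Total weld length L_w = 18.5 in. Treat welds as unit-width lines.
Centroid: x̄ = 2×3.5×1.75 / 18.5 = 0.6622 in from the vertical weld.
Polar moment about centroid: J = I_x + I_y = [11.5³/12 + 2×3.5×5.75²] + [11.5×0.6622² + 2(3.5³/12 + 3.5×1.088²)] = 378.6 in³.
Direct shear f_v = P/L_w = 45.2 / 18.5 = 2.443 kip/in (vertical).
Torsion M = P·e = 45.2 × 10.5 = 474.6 kip·in.
Critical point at (x, y) = (2.838, 5.75) from centroid. f_tx = M·y/J = 7.207 kip/in; f_ty = M·x/J = 3.557 kip/in.
Resultant f_max = √[f_tx² + (f_v + f_ty)²] = √[7.207² + (2.443 + 3.557)²] = 9.378 kip/in.
Capacity per unit length: φr_n = 0.75 × 0.6 × 70 × (0.707 × 0.4375) = 9.743 kip/in.
9.378 ≤ 9.743 → adequate.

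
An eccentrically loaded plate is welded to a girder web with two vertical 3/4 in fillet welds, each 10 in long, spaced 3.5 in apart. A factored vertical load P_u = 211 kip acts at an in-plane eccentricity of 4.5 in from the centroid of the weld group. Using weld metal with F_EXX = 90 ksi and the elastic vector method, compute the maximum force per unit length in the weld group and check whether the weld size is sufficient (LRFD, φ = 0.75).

Total weld length L_w = 20 in. Treat welds as unit-width lines.
Polar moment about centroid: J = 2[d³/12 + d(b/2)²] = 2[10³/12 + 10×1.75²] = 227.9 in³.
Direct shear f_v = P/L_w = 211 / 20 = 10.55 kip/in (vertical).
Torsion M = P·e = 211 × 4.5 = 949.5 kip·in.
Critical point at (x, y) = (1.75, 5) from centroid. f_tx = M·y/J = 20.83 kip/in; f_ty = M·x/J = 7.29 kip/in.
Resultant f_max = √[f_tx² + (f_v + f_ty)²] = √[20.83² + (10.55 + 7.29)²] = 27.43 kip/in.
Capacity per unit length: φr_n = 0.75 × 0.6 × 90 × (0.707 × 0.75) = 21.48 kip/in.
27.43 > 21.48 → NOT adequate.

f_max ≈ 27.4 kip/in; NOT adequate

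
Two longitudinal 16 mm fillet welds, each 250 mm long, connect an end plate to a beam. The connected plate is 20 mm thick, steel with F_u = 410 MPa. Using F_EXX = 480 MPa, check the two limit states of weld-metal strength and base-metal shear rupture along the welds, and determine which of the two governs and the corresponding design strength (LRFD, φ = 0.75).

t_e = 0.707 × 16 = 11.31 mm; L = 500 mm.
Weld metal: φR_n = 0.75 × 0.6 × 480 × 11.31 × 500 × 10⁻³ = 1222 kN.
Base metal (shear rupture): φR_n = 0.75 × 0.6 × 410 × 20 × 500 × 10⁻³ = 1845 kN.
Governing: weld metal.

φR_n ≈ 1220 kN (weld metal governs)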